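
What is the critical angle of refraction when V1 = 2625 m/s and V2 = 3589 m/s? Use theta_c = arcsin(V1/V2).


V1/V2 = 2625/3589 = 0.731402
theta_c = arcsin(0.731402) = 47.004 degrees

47.004


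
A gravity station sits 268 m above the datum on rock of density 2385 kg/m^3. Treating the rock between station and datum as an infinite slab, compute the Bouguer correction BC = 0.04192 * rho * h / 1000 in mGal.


BC = 0.04192 * rho * h / 1000
= 0.04192 * 2385 * 268 / 1000
= 26.7944 mGal

26.7944


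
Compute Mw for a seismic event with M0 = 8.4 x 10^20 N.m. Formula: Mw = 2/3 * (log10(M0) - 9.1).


log10(M0) = log10(8.4 x 10^20) = 20.9243
Mw = 2/3 * (20.9243 - 9.1)
= 2/3 * 11.8243
= 7.88

7.88


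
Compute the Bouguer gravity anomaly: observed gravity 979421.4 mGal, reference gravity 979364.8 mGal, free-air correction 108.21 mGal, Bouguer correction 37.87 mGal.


BA = g_obs - g_ref + FAC - BC
= 979421.4 - 979364.8 + 108.21 - 37.87
= 126.94 mGal

126.94


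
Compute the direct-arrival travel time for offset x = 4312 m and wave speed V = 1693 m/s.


t = x / V
= 4312 / 1693
= 2.547 s

2.547


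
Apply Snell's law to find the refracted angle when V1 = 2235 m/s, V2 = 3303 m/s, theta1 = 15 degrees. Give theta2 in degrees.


sin(theta1) = sin(15 deg) = 0.258819
sin(theta2) = V2/V1 * sin(theta1) = 3303/2235 * 0.258819 = 0.382496
theta2 = arcsin(0.382496) = 22.4884 degrees

22.4884


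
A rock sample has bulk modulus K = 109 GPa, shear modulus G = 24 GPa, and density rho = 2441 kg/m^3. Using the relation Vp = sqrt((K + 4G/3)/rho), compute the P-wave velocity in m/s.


First compute the effective modulus:
K + 4G/3 = 109e9 + 4*24e9/3 = 141000000000.0 Pa
Then divide by density:
141000000000.0 / 2441 = 57763211.7984 Pa/(kg/m^3)
Take the square root:
Vp = sqrt(57763211.7984) = 7600.21 m/s

7600.21


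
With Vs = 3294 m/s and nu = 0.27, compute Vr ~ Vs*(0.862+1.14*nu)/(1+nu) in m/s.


Numerator factor = 0.862 + 1.14*0.27 = 1.1698
Denominator = 1 + 0.27 = 1.27
Vr = 3294 * 1.1698 / 1.27 = 3034.11 m/s

3034.11


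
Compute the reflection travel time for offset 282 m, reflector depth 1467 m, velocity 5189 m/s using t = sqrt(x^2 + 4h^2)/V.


x^2 + 4h^2 = 282^2 + 4*1467^2 = 79524 + 8608356 = 8687880
sqrt(8687880) = 2947.521
t = 2947.521 / 5189 = 0.568 s

0.568


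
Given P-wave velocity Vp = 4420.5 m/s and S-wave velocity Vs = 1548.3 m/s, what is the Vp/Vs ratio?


Vp/Vs = 4420.5 / 1548.3
= 2.8551

2.8551


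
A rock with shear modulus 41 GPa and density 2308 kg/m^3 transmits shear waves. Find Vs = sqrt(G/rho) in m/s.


Convert G to Pa: G = 41e9 Pa
Compute G/rho = 41e9 / 2308 = 17764298.0936
Vs = sqrt(17764298.0936) = 4214.77 m/s

4214.77


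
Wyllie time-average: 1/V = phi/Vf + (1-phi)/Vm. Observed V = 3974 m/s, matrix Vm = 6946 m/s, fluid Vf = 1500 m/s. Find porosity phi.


1/V - 1/Vm = 1/3974 - 1/6946 = 0.00010767
1/Vf - 1/Vm = 1/1500 - 1/6946 = 0.0005227
phi = 0.00010767 / 0.0005227 = 0.206

0.206


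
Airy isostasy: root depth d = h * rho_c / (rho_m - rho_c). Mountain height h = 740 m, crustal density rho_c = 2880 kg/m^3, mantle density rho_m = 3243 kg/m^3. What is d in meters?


rho_m - rho_c = 3243 - 2880 = 363
d = 740 * 2880 / 363
= 2131200 / 363
= 5871.07 m

5871.07


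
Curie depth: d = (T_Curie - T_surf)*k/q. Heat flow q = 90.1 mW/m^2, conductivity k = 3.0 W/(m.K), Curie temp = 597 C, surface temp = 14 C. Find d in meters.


T_Curie - T_surf = 597 - 14 = 583 C
Convert q to W/m^2: 90.1 mW/m^2 = 0.0901 W/m^2
d = 583 * 3.0 / 0.0901 = 19411.76 m

19411.76


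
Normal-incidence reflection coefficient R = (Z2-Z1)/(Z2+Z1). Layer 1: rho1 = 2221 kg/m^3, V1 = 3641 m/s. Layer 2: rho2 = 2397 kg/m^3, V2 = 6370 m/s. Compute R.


Z1 = 2221 * 3641 = 8086661
Z2 = 2397 * 6370 = 15268890
R = (15268890 - 8086661) / (15268890 + 8086661) = 7182229 / 23355551 = 0.3075

0.3075


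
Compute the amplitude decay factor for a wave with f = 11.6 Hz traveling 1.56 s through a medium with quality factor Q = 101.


pi*f*t/Q = pi*11.6*1.56/101 = 0.562874
A/A0 = exp(-0.562874) = 0.56957

0.56957


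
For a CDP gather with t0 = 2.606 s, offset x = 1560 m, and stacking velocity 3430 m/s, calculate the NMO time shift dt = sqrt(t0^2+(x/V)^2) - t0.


x/Vnmo = 1560/3430 = 0.45481
(x/Vnmo)^2 = 0.206853
t0^2 = 6.791236
sqrt(6.791236 + 0.206853) = 2.64539
dt = 2.64539 - 2.606 = 0.03939

0.03939


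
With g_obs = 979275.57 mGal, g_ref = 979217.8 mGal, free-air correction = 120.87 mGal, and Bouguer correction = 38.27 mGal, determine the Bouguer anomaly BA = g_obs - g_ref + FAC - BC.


BA = g_obs - g_ref + FAC - BC
= 979275.57 - 979217.8 + 120.87 - 38.27
= 140.37 mGal

140.37


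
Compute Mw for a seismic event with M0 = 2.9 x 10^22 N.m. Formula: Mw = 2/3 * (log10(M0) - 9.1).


log10(M0) = log10(2.9 x 10^22) = 22.4624
Mw = 2/3 * (22.4624 - 9.1)
= 2/3 * 13.3624
= 8.91

8.91


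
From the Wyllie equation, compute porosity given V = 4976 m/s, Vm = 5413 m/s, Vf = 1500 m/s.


1/V - 1/Vm = 1/4976 - 1/5413 = 1.622e-05
1/Vf - 1/Vm = 1/1500 - 1/5413 = 0.00048193
phi = 1.622e-05 / 0.00048193 = 0.0337

0.0337


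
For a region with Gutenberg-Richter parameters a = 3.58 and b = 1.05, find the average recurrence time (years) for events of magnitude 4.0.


log10(N) = 3.58 - 1.05*4.0 = -0.62
N = 10^-0.62 = 0.239883
T = 1/N = 1/0.239883 = 4.1687 years

4.1687


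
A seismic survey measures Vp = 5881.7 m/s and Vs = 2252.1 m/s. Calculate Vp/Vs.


Vp/Vs = 5881.7 / 2252.1
= 2.6117

2.6117


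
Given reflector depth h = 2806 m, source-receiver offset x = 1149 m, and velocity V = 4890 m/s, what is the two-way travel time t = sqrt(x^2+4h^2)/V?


x^2 + 4h^2 = 1149^2 + 4*2806^2 = 1320201 + 31494544 = 32814745
sqrt(32814745) = 5728.4156
t = 5728.4156 / 4890 = 1.1715 s

1.1715


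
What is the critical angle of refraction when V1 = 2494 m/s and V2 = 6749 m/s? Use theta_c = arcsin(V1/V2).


V1/V2 = 2494/6749 = 0.369536
theta_c = arcsin(0.369536) = 21.687 degrees

21.687


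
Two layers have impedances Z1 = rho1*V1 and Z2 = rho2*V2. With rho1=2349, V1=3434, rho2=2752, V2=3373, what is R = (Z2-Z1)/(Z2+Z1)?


Z1 = 2349 * 3434 = 8066466
Z2 = 2752 * 3373 = 9282496
R = (9282496 - 8066466) / (9282496 + 8066466) = 1216030 / 17348962 = 0.0701

0.0701


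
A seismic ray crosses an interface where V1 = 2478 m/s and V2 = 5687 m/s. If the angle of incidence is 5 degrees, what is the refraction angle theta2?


sin(theta1) = sin(5 deg) = 0.087156
sin(theta2) = V2/V1 * sin(theta1) = 5687/2478 * 0.087156 = 0.200022
theta2 = arcsin(0.200022) = 11.5383 degrees

11.5383


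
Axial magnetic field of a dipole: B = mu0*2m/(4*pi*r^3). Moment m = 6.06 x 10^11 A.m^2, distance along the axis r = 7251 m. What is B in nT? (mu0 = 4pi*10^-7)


m = 6.06 x 10^11 = 606000000000 A.m^2
2m = 1212000000000 A.m^2
r^3 = 7251^3 = 381235834251
B = (4pi*10^-7) * 1212000000000 / (4*pi * 381235834251) * 1e9
= 1523044.11846 / 4790750784672.47 * 1e9
= 317.9135 nT

317.9135


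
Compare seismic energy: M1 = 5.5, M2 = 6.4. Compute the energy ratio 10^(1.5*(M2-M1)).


M2 - M1 = 6.4 - 5.5 = 0.9
1.5 * 0.9 = 1.35
ratio = 10^1.35 = 22.39

22.39


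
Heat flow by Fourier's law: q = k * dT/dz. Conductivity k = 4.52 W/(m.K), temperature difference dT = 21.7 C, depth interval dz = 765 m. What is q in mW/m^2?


q = k * dT / dz * 1000
= 4.52 * 21.7 / 765 * 1000
= 0.128214 * 1000
= 128.2144 mW/m^2

128.2144


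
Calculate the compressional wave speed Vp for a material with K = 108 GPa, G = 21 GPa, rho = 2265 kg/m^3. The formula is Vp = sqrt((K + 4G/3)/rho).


First compute the effective modulus:
K + 4G/3 = 108e9 + 4*21e9/3 = 136000000000.0 Pa
Then divide by density:
136000000000.0 / 2265 = 60044150.1104 Pa/(kg/m^3)
Take the square root:
Vp = sqrt(60044150.1104) = 7748.82 m/s

7748.82


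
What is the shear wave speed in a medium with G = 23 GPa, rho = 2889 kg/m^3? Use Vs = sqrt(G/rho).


Convert G to Pa: G = 23e9 Pa
Compute G/rho = 23e9 / 2889 = 7961232.2603
Vs = sqrt(7961232.2603) = 2821.57 m/s

2821.57


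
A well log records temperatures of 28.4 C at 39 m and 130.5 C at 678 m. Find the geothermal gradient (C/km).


dT = 130.5 - 28.4 = 102.1 C
dz = 678 - 39 = 639 m
gradient = dT/dz * 1000 = 102.1/639 * 1000 = 159.7809 C/km

159.7809


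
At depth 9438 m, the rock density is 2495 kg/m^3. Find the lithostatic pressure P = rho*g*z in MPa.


P = rho * g * z / 1e6
= 2495 * 9.81 * 9438 / 1e6
= 231004016.1 / 1e6
= 231.004 MPa

231.004


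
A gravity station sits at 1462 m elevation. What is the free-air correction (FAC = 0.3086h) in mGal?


FAC = 0.3086 * h
= 0.3086 * 1462
= 451.1732 mGal

451.1732


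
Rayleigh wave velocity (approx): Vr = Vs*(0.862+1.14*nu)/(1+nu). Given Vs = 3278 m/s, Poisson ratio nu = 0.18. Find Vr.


Numerator factor = 0.862 + 1.14*0.18 = 1.0672
Denominator = 1 + 0.18 = 1.18
Vr = 3278 * 1.0672 / 1.18 = 2964.65 m/s

2964.65


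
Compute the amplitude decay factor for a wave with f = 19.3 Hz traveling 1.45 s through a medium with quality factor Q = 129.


pi*f*t/Q = pi*19.3*1.45/129 = 0.681531
A/A0 = exp(-0.681531) = 0.505842

0.505842


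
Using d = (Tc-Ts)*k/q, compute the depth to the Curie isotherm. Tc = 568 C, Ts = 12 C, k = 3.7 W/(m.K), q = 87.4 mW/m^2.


T_Curie - T_surf = 568 - 12 = 556 C
Convert q to W/m^2: 87.4 mW/m^2 = 0.0874 W/m^2
d = 556 * 3.7 / 0.0874 = 23537.76 m

23537.76


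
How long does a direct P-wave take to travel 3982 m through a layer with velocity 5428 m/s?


t = x / V
= 3982 / 5428
= 0.7336 s

0.7336


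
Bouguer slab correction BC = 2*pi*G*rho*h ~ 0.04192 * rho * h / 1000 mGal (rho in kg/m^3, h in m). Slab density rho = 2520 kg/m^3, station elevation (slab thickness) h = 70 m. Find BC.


BC = 0.04192 * rho * h / 1000
= 0.04192 * 2520 * 70 / 1000
= 7.3947 mGal

7.3947


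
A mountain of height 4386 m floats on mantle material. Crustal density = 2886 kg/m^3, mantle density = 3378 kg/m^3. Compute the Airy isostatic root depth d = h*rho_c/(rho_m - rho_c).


rho_m - rho_c = 3378 - 2886 = 492
d = 4386 * 2886 / 492
= 12657996 / 492
= 25727.63 m

25727.63


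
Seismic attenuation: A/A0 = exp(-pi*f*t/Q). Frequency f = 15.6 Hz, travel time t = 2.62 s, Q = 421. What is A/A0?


pi*f*t/Q = pi*15.6*2.62/421 = 0.304996
A/A0 = exp(-0.304996) = 0.737127

0.737127


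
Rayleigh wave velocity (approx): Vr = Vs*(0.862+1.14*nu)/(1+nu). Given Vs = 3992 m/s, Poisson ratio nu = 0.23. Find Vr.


Numerator factor = 0.862 + 1.14*0.23 = 1.1242
Denominator = 1 + 0.23 = 1.23
Vr = 3992 * 1.1242 / 1.23 = 3648.62 m/s

3648.62


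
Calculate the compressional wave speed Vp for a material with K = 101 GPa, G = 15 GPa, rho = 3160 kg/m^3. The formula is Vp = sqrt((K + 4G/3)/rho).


First compute the effective modulus:
K + 4G/3 = 101e9 + 4*15e9/3 = 121000000000.0 Pa
Then divide by density:
121000000000.0 / 3160 = 38291139.2405 Pa/(kg/m^3)
Take the square root:
Vp = sqrt(38291139.2405) = 6187.98 m/s

6187.98


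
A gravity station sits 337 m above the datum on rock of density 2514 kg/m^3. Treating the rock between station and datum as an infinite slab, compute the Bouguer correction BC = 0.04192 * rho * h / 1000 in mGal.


BC = 0.04192 * rho * h / 1000
= 0.04192 * 2514 * 337 / 1000
= 35.5154 mGal

35.5154


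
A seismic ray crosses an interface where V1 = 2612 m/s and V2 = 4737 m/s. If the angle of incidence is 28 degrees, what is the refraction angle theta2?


sin(theta1) = sin(28 deg) = 0.469472
sin(theta2) = V2/V1 * sin(theta1) = 4737/2612 * 0.469472 = 0.851411
theta2 = arcsin(0.851411) = 58.3655 degrees

58.3655


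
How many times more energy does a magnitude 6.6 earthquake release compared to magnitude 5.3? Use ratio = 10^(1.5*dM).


M2 - M1 = 6.6 - 5.3 = 1.3
1.5 * 1.3 = 1.95
ratio = 10^1.95 = 89.13

89.13


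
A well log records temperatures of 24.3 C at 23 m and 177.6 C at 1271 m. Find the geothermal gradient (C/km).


dT = 177.6 - 24.3 = 153.3 C
dz = 1271 - 23 = 1248 m
gradient = dT/dz * 1000 = 153.3/1248 * 1000 = 122.8365 C/km

122.8365


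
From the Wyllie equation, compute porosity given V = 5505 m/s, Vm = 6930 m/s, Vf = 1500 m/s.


1/V - 1/Vm = 1/5505 - 1/6930 = 3.735e-05
1/Vf - 1/Vm = 1/1500 - 1/6930 = 0.00052237
phi = 3.735e-05 / 0.00052237 = 0.0715

0.0715


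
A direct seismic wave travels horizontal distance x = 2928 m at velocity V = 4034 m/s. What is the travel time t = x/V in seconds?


t = x / V
= 2928 / 4034
= 0.7258 s

0.7258


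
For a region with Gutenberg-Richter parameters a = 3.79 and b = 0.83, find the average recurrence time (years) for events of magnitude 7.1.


log10(N) = 3.79 - 0.83*7.1 = -2.103
N = 10^-2.103 = 0.007889
T = 1/N = 1/0.007889 = 126.7652 years

126.7652


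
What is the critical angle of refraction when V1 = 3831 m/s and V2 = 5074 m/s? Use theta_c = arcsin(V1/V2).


V1/V2 = 3831/5074 = 0.755026
theta_c = arcsin(0.755026) = 49.0276 degrees

49.0276


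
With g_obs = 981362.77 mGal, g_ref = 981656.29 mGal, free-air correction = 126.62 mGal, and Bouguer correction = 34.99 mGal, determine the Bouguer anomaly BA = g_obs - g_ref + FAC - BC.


BA = g_obs - g_ref + FAC - BC
= 981362.77 - 981656.29 + 126.62 - 34.99
= -201.89 mGal

-201.89


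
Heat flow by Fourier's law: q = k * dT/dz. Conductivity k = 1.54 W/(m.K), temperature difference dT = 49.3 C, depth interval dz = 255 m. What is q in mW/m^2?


q = k * dT / dz * 1000
= 1.54 * 49.3 / 255 * 1000
= 0.297733 * 1000
= 297.7333 mW/m^2

297.7333


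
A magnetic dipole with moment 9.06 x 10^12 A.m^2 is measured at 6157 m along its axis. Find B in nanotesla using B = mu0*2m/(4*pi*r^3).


m = 9.06 x 10^12 = 9060000000000 A.m^2
2m = 18120000000000 A.m^2
r^3 = 6157^3 = 233403551893
B = (4pi*10^-7) * 18120000000000 / (4*pi * 233403551893) * 1e9
= 22770263.553219 / 2933035535795.25 * 1e9
= 7763.378 nT

7763.378


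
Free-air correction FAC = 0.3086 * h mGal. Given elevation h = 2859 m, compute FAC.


FAC = 0.3086 * h
= 0.3086 * 2859
= 882.2874 mGal

882.2874


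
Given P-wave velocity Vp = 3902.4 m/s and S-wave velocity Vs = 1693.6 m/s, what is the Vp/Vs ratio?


Vp/Vs = 3902.4 / 1693.6
= 2.3042

2.3042


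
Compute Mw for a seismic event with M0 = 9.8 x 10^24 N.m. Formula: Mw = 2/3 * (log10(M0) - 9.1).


log10(M0) = log10(9.8 x 10^24) = 24.9912
Mw = 2/3 * (24.9912 - 9.1)
= 2/3 * 15.8912
= 10.59

10.59


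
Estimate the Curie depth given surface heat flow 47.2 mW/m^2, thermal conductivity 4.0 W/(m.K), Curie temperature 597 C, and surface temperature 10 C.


T_Curie - T_surf = 597 - 10 = 587 C
Convert q to W/m^2: 47.2 mW/m^2 = 0.0472 W/m^2
d = 587 * 4.0 / 0.0472 = 49745.76 m

49745.76


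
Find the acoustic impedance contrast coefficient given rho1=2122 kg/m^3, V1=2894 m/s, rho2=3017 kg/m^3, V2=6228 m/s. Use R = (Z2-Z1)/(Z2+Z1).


Z1 = 2122 * 2894 = 6141068
Z2 = 3017 * 6228 = 18789876
R = (18789876 - 6141068) / (18789876 + 6141068) = 12648808 / 24930944 = 0.5074

0.5074


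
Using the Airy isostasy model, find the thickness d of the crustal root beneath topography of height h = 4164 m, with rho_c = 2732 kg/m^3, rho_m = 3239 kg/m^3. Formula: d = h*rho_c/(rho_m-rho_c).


rho_m - rho_c = 3239 - 2732 = 507
d = 4164 * 2732 / 507
= 11376048 / 507
= 22437.96 m

22437.96


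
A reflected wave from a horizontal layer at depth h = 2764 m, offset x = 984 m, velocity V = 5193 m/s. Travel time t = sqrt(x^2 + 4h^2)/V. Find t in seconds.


x^2 + 4h^2 = 984^2 + 4*2764^2 = 968256 + 30558784 = 31527040
sqrt(31527040) = 5614.8945
t = 5614.8945 / 5193 = 1.0812 s

1.0812


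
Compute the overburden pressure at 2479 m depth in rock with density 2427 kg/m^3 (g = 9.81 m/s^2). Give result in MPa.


P = rho * g * z / 1e6
= 2427 * 9.81 * 2479 / 1e6
= 59022188.73 / 1e6
= 59.0222 MPa

59.0222


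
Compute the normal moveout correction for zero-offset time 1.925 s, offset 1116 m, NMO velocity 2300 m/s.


x/Vnmo = 1116/2300 = 0.485217
(x/Vnmo)^2 = 0.235436
t0^2 = 3.705625
sqrt(3.705625 + 0.235436) = 1.985211
dt = 1.985211 - 1.925 = 0.060211

0.060211


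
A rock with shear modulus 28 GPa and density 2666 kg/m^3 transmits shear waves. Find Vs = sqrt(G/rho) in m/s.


Convert G to Pa: G = 28e9 Pa
Compute G/rho = 28e9 / 2666 = 10502625.6564
Vs = sqrt(10502625.6564) = 3240.78 m/s

3240.78


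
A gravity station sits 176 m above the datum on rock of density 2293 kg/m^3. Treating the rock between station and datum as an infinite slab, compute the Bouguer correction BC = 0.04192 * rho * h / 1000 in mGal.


BC = 0.04192 * rho * h / 1000
= 0.04192 * 2293 * 176 / 1000
= 16.9176 mGal

16.9176


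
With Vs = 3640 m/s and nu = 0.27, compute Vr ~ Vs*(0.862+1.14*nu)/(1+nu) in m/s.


Numerator factor = 0.862 + 1.14*0.27 = 1.1698
Denominator = 1 + 0.27 = 1.27
Vr = 3640 * 1.1698 / 1.27 = 3352.81 m/s

3352.81


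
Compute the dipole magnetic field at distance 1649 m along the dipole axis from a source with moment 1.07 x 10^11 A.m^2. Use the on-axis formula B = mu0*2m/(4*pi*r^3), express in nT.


m = 1.07 x 10^11 = 107000000000 A.m^2
2m = 214000000000 A.m^2
r^3 = 1649^3 = 4483962449
B = (4pi*10^-7) * 214000000000 / (4*pi * 4483962449) * 1e9
= 268920.331147 / 56347133955.0 * 1e9
= 4772.5645 nT

4772.5645


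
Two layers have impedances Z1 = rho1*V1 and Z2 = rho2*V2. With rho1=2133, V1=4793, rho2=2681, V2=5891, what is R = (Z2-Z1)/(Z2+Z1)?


Z1 = 2133 * 4793 = 10223469
Z2 = 2681 * 5891 = 15793771
R = (15793771 - 10223469) / (15793771 + 10223469) = 5570302 / 26017240 = 0.2141

0.2141


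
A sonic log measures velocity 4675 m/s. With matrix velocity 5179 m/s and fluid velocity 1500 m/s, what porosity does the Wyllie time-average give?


1/V - 1/Vm = 1/4675 - 1/5179 = 2.082e-05
1/Vf - 1/Vm = 1/1500 - 1/5179 = 0.00047358
phi = 2.082e-05 / 0.00047358 = 0.044

0.044


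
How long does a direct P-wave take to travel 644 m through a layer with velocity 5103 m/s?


t = x / V
= 644 / 5103
= 0.1262 s

0.1262


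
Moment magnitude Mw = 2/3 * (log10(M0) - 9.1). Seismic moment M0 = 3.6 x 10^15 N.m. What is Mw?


log10(M0) = log10(3.6 x 10^15) = 15.5563
Mw = 2/3 * (15.5563 - 9.1)
= 2/3 * 6.4563
= 4.3

4.3


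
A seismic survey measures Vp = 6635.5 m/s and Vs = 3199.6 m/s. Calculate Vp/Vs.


Vp/Vs = 6635.5 / 3199.6
= 2.0739

2.0739


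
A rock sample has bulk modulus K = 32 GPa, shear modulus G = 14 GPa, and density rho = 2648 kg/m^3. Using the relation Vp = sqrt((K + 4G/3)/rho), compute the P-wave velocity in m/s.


First compute the effective modulus:
K + 4G/3 = 32e9 + 4*14e9/3 = 50666666666.67 Pa
Then divide by density:
50666666666.67 / 2648 = 19133937.5629 Pa/(kg/m^3)
Take the square root:
Vp = sqrt(19133937.5629) = 4374.24 m/s

4374.24


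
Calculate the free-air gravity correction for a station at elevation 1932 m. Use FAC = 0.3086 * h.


FAC = 0.3086 * h
= 0.3086 * 1932
= 596.2152 mGal

596.2152


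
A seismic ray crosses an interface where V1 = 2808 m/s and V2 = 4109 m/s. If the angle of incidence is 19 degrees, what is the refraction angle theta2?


sin(theta1) = sin(19 deg) = 0.325568
sin(theta2) = V2/V1 * sin(theta1) = 4109/2808 * 0.325568 = 0.47641
theta2 = arcsin(0.47641) = 28.4512 degrees

28.4512


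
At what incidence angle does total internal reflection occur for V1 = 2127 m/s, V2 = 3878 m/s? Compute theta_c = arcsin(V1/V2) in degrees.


V1/V2 = 2127/3878 = 0.548479
theta_c = arcsin(0.548479) = 33.2627 degrees

33.2627


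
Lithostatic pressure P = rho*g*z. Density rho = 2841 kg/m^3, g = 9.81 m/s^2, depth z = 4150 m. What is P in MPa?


P = rho * g * z / 1e6
= 2841 * 9.81 * 4150 / 1e6
= 115661371.5 / 1e6
= 115.6614 MPa

115.6614


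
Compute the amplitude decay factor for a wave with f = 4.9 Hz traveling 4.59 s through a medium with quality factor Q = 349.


pi*f*t/Q = pi*4.9*4.59/349 = 0.202457
A/A0 = exp(-0.202457) = 0.816721

0.816721


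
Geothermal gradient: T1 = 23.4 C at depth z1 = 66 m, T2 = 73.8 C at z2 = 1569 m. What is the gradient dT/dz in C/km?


dT = 73.8 - 23.4 = 50.4 C
dz = 1569 - 66 = 1503 m
gradient = dT/dz * 1000 = 50.4/1503 * 1000 = 33.5329 C/km

33.5329


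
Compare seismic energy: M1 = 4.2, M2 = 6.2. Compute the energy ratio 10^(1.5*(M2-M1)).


M2 - M1 = 6.2 - 4.2 = 2.0
1.5 * 2.0 = 3.0
ratio = 10^3.0 = 1000.0

1000.0


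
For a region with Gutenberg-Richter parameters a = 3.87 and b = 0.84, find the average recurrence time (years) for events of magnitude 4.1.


log10(N) = 3.87 - 0.84*4.1 = 0.426
N = 10^0.426 = 2.666859
T = 1/N = 1/2.666859 = 0.375 years

0.375


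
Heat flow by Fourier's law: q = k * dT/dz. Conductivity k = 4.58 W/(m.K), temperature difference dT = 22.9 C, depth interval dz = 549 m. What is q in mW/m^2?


q = k * dT / dz * 1000
= 4.58 * 22.9 / 549 * 1000
= 0.191042 * 1000
= 191.0419 mW/m^2

191.0419


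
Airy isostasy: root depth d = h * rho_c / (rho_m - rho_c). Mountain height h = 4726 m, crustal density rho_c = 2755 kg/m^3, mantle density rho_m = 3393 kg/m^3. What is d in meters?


rho_m - rho_c = 3393 - 2755 = 638
d = 4726 * 2755 / 638
= 13020130 / 638
= 20407.73 m

20407.73


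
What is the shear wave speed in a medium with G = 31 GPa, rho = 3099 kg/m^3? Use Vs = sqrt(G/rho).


Convert G to Pa: G = 31e9 Pa
Compute G/rho = 31e9 / 3099 = 10003226.8474
Vs = sqrt(10003226.8474) = 3162.79 m/s

3162.79


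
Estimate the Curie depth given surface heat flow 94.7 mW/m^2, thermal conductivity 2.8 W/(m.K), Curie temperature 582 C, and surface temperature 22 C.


T_Curie - T_surf = 582 - 22 = 560 C
Convert q to W/m^2: 94.7 mW/m^2 = 0.0947 W/m^2
d = 560 * 2.8 / 0.0947 = 16557.55 m

16557.55


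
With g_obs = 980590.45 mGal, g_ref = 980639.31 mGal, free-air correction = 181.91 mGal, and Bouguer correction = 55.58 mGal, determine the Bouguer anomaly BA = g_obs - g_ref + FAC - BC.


BA = g_obs - g_ref + FAC - BC
= 980590.45 - 980639.31 + 181.91 - 55.58
= 77.47 mGal

77.47


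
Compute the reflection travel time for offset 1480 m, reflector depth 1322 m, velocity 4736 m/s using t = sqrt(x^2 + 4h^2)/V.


x^2 + 4h^2 = 1480^2 + 4*1322^2 = 2190400 + 6990736 = 9181136
sqrt(9181136) = 3030.0389
t = 3030.0389 / 4736 = 0.6398 s

0.6398


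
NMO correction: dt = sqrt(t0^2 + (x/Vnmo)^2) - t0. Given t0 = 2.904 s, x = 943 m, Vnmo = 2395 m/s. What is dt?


x/Vnmo = 943/2395 = 0.393737
(x/Vnmo)^2 = 0.155029
t0^2 = 8.433216
sqrt(8.433216 + 0.155029) = 2.930571
dt = 2.930571 - 2.904 = 0.026571

0.026571


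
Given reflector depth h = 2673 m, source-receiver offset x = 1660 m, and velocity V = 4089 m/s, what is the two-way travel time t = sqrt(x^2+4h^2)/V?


x^2 + 4h^2 = 1660^2 + 4*2673^2 = 2755600 + 28579716 = 31335316
sqrt(31335316) = 5597.7956
t = 5597.7956 / 4089 = 1.369 s

1.369


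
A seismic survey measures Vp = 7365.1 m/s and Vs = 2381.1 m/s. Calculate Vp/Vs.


Vp/Vs = 7365.1 / 2381.1
= 3.0932

3.0932


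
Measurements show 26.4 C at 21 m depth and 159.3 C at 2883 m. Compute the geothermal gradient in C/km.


dT = 159.3 - 26.4 = 132.9 C
dz = 2883 - 21 = 2862 m
gradient = dT/dz * 1000 = 132.9/2862 * 1000 = 46.4361 C/km

46.4361


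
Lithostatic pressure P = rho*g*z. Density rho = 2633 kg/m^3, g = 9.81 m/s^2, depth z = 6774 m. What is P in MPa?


P = rho * g * z / 1e6
= 2633 * 9.81 * 6774 / 1e6
= 174970591.02 / 1e6
= 174.9706 MPa

174.9706


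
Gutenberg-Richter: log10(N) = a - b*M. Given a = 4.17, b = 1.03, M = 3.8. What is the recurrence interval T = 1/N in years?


log10(N) = 4.17 - 1.03*3.8 = 0.256
N = 10^0.256 = 1.803018
T = 1/N = 1/1.803018 = 0.5546 years

0.5546


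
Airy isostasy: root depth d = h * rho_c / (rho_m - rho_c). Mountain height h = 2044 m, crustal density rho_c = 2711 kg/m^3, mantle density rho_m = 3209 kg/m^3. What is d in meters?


rho_m - rho_c = 3209 - 2711 = 498
d = 2044 * 2711 / 498
= 5541284 / 498
= 11127.08 m

11127.08


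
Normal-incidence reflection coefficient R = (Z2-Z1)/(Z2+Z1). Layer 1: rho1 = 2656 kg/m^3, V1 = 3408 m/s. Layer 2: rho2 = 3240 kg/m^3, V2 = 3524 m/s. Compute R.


Z1 = 2656 * 3408 = 9051648
Z2 = 3240 * 3524 = 11417760
R = (11417760 - 9051648) / (11417760 + 9051648) = 2366112 / 20469408 = 0.1156

0.1156


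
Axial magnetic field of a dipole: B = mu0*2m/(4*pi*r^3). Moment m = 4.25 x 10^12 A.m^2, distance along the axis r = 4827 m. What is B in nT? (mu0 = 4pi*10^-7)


m = 4.25 x 10^12 = 4250000000000 A.m^2
2m = 8500000000000 A.m^2
r^3 = 4827^3 = 112468757283
B = (4pi*10^-7) * 8500000000000 / (4*pi * 112468757283) * 1e9
= 10681415.022205 / 1413324086554.59 * 1e9
= 7557.6544 nT

7557.6544


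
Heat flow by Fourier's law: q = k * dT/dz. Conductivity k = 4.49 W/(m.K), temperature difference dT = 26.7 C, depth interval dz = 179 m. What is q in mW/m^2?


q = k * dT / dz * 1000
= 4.49 * 26.7 / 179 * 1000
= 0.669737 * 1000
= 669.7374 mW/m^2

669.7374


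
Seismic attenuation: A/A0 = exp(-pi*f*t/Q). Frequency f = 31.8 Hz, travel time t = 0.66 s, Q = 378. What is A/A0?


pi*f*t/Q = pi*31.8*0.66/378 = 0.174433
A/A0 = exp(-0.174433) = 0.839933

0.839933


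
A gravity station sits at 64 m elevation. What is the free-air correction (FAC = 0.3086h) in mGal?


FAC = 0.3086 * h
= 0.3086 * 64
= 19.7504 mGal

19.7504


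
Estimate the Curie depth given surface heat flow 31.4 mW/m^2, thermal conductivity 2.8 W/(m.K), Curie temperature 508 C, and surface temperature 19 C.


T_Curie - T_surf = 508 - 19 = 489 C
Convert q to W/m^2: 31.4 mW/m^2 = 0.0314 W/m^2
d = 489 * 2.8 / 0.0314 = 43605.1 m

43605.1


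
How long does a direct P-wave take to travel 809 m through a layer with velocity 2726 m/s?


t = x / V
= 809 / 2726
= 0.2968 s

0.2968


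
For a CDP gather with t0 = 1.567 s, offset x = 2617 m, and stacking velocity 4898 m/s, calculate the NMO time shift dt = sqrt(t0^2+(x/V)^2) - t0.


x/Vnmo = 2617/4898 = 0.5343
(x/Vnmo)^2 = 0.285476
t0^2 = 2.455489
sqrt(2.455489 + 0.285476) = 1.655586
dt = 1.655586 - 1.567 = 0.088586

0.088586


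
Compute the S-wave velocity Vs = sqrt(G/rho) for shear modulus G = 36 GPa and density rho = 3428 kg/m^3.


Convert G to Pa: G = 36e9 Pa
Compute G/rho = 36e9 / 3428 = 10501750.2917
Vs = sqrt(10501750.2917) = 3240.64 m/s

3240.64


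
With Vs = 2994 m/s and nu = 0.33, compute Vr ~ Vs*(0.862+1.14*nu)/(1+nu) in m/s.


Numerator factor = 0.862 + 1.14*0.33 = 1.2382
Denominator = 1 + 0.33 = 1.33
Vr = 2994 * 1.2382 / 1.33 = 2787.35 m/s

2787.35


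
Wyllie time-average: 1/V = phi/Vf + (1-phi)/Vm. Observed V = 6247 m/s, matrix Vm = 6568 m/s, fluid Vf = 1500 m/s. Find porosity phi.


1/V - 1/Vm = 1/6247 - 1/6568 = 7.82e-06
1/Vf - 1/Vm = 1/1500 - 1/6568 = 0.00051441
phi = 7.82e-06 / 0.00051441 = 0.0152

0.0152


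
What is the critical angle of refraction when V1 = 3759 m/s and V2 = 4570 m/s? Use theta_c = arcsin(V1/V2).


V1/V2 = 3759/4570 = 0.822538
theta_c = arcsin(0.822538) = 55.3397 degrees

55.3397


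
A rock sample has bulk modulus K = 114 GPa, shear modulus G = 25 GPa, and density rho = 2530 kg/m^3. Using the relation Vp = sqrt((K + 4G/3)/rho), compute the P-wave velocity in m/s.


First compute the effective modulus:
K + 4G/3 = 114e9 + 4*25e9/3 = 147333333333.33 Pa
Then divide by density:
147333333333.33 / 2530 = 58234519.1041 Pa/(kg/m^3)
Take the square root:
Vp = sqrt(58234519.1041) = 7631.15 m/s

7631.15


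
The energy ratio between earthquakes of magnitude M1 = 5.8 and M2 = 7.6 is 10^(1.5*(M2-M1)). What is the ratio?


M2 - M1 = 7.6 - 5.8 = 1.8
1.5 * 1.8 = 2.7
ratio = 10^2.7 = 501.19

501.19


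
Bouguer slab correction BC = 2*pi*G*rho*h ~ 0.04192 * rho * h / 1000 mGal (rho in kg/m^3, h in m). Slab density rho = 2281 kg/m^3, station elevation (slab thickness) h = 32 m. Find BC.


BC = 0.04192 * rho * h / 1000
= 0.04192 * 2281 * 32 / 1000
= 3.0598 mGal

3.0598


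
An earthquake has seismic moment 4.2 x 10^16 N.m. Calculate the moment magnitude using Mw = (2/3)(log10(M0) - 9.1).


log10(M0) = log10(4.2 x 10^16) = 16.6232
Mw = 2/3 * (16.6232 - 9.1)
= 2/3 * 7.5232
= 5.02

5.02


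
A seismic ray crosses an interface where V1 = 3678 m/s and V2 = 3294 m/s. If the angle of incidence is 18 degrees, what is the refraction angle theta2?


sin(theta1) = sin(18 deg) = 0.309017
sin(theta2) = V2/V1 * sin(theta1) = 3294/3678 * 0.309017 = 0.276754
theta2 = arcsin(0.276754) = 16.0666 degrees

16.0666


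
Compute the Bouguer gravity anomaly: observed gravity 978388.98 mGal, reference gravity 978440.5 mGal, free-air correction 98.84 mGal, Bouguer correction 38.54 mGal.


BA = g_obs - g_ref + FAC - BC
= 978388.98 - 978440.5 + 98.84 - 38.54
= 8.78 mGal

8.78


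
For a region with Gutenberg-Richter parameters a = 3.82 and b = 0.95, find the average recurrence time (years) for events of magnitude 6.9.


log10(N) = 3.82 - 0.95*6.9 = -2.735
N = 10^-2.735 = 0.001841
T = 1/N = 1/0.001841 = 543.2503 years

543.2503


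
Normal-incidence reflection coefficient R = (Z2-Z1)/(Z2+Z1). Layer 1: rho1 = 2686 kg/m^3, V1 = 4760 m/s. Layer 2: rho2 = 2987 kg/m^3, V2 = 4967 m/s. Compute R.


Z1 = 2686 * 4760 = 12785360
Z2 = 2987 * 4967 = 14836429
R = (14836429 - 12785360) / (14836429 + 12785360) = 2051069 / 27621789 = 0.0743

0.0743


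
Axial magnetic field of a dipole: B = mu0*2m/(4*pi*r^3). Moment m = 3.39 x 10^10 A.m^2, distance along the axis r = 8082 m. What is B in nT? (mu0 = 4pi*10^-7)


m = 3.39 x 10^10 = 33900000000 A.m^2
2m = 67800000000 A.m^2
r^3 = 8082^3 = 527905927368
B = (4pi*10^-7) * 67800000000 / (4*pi * 527905927368) * 1e9
= 85199.992765 / 6633861532823.26 * 1e9
= 12.8432 nT

12.8432


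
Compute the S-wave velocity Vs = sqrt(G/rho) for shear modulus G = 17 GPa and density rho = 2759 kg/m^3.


Convert G to Pa: G = 17e9 Pa
Compute G/rho = 17e9 / 2759 = 6161652.7727
Vs = sqrt(6161652.7727) = 2482.27 m/s

2482.27


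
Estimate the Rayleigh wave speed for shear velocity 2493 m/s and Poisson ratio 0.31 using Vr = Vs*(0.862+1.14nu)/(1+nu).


Numerator factor = 0.862 + 1.14*0.31 = 1.2154
Denominator = 1 + 0.31 = 1.31
Vr = 2493 * 1.2154 / 1.31 = 2312.97 m/s

2312.97


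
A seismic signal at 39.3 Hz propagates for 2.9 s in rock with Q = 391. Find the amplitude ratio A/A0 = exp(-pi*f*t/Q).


pi*f*t/Q = pi*39.3*2.9/391 = 0.915722
A/A0 = exp(-0.915722) = 0.400228

0.400228


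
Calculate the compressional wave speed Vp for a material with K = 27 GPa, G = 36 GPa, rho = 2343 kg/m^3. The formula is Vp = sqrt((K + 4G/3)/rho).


First compute the effective modulus:
K + 4G/3 = 27e9 + 4*36e9/3 = 75000000000.0 Pa
Then divide by density:
75000000000.0 / 2343 = 32010243.2778 Pa/(kg/m^3)
Take the square root:
Vp = sqrt(32010243.2778) = 5657.76 m/s

5657.76


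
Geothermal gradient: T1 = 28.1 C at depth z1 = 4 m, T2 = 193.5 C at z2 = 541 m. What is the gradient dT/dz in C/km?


dT = 193.5 - 28.1 = 165.4 C
dz = 541 - 4 = 537 m
gradient = dT/dz * 1000 = 165.4/537 * 1000 = 308.0074 C/km

308.0074


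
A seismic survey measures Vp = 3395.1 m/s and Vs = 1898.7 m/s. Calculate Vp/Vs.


Vp/Vs = 3395.1 / 1898.7
= 1.7881

1.7881


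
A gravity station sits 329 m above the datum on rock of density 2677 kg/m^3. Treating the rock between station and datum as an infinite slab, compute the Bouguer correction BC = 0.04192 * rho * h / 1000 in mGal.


BC = 0.04192 * rho * h / 1000
= 0.04192 * 2677 * 329 / 1000
= 36.9203 mGal

36.9203


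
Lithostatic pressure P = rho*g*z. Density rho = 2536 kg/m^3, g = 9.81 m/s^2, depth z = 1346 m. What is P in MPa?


P = rho * g * z / 1e6
= 2536 * 9.81 * 1346 / 1e6
= 33486003.36 / 1e6
= 33.486 MPa

33.486


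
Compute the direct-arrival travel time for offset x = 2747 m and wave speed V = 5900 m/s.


t = x / V
= 2747 / 5900
= 0.4656 s

0.4656


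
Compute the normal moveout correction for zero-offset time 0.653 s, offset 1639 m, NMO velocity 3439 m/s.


x/Vnmo = 1639/3439 = 0.476592
(x/Vnmo)^2 = 0.22714
t0^2 = 0.426409
sqrt(0.426409 + 0.22714) = 0.808424
dt = 0.808424 - 0.653 = 0.155424

0.155424


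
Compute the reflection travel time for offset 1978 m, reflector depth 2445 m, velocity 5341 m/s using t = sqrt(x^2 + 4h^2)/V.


x^2 + 4h^2 = 1978^2 + 4*2445^2 = 3912484 + 23912100 = 27824584
sqrt(27824584) = 5274.9013
t = 5274.9013 / 5341 = 0.9876 s

0.9876


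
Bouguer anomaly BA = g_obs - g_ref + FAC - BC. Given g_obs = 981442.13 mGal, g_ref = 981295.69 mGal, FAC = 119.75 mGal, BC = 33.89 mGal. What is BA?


BA = g_obs - g_ref + FAC - BC
= 981442.13 - 981295.69 + 119.75 - 33.89
= 232.3 mGal

232.3


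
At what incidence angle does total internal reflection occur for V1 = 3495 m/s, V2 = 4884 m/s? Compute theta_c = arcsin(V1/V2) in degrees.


V1/V2 = 3495/4884 = 0.715602
theta_c = arcsin(0.715602) = 45.6926 degrees

45.6926


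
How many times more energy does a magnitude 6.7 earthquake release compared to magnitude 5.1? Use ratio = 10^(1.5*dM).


M2 - M1 = 6.7 - 5.1 = 1.6
1.5 * 1.6 = 2.4
ratio = 10^2.4 = 251.19

251.19


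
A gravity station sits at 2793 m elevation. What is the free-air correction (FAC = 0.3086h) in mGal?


FAC = 0.3086 * h
= 0.3086 * 2793
= 861.9198 mGal

861.9198


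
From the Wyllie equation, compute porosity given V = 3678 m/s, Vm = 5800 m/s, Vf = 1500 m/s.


1/V - 1/Vm = 1/3678 - 1/5800 = 9.947e-05
1/Vf - 1/Vm = 1/1500 - 1/5800 = 0.00049425
phi = 9.947e-05 / 0.00049425 = 0.2013

0.2013


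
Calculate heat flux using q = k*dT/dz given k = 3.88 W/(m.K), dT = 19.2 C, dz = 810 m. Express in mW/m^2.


q = k * dT / dz * 1000
= 3.88 * 19.2 / 810 * 1000
= 0.09197 * 1000
= 91.9704 mW/m^2

91.9704


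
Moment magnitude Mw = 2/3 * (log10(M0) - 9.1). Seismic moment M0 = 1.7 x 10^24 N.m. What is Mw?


log10(M0) = log10(1.7 x 10^24) = 24.2304
Mw = 2/3 * (24.2304 - 9.1)
= 2/3 * 15.1304
= 10.09

10.09


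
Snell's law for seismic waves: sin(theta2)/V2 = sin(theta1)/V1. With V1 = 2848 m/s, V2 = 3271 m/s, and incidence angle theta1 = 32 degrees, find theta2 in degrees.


sin(theta1) = sin(32 deg) = 0.529919
sin(theta2) = V2/V1 * sin(theta1) = 3271/2848 * 0.529919 = 0.608626
theta2 = arcsin(0.608626) = 37.4902 degrees

37.4902


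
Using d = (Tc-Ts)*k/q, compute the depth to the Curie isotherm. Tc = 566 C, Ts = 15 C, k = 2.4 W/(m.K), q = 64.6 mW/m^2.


T_Curie - T_surf = 566 - 15 = 551 C
Convert q to W/m^2: 64.6 mW/m^2 = 0.0646 W/m^2
d = 551 * 2.4 / 0.0646 = 20470.59 m

20470.59


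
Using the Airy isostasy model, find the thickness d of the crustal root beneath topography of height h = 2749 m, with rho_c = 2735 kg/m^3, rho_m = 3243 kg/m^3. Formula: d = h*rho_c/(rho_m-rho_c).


rho_m - rho_c = 3243 - 2735 = 508
d = 2749 * 2735 / 508
= 7518515 / 508
= 14800.23 m

14800.23


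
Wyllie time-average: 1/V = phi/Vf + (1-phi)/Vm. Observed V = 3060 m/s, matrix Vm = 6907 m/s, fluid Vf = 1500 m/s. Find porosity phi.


1/V - 1/Vm = 1/3060 - 1/6907 = 0.00018202
1/Vf - 1/Vm = 1/1500 - 1/6907 = 0.00052189
phi = 0.00018202 / 0.00052189 = 0.3488

0.3488


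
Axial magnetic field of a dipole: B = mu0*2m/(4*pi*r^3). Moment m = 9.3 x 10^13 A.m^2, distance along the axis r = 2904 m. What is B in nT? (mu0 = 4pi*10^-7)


m = 9.3 x 10^13 = 93000000000000 A.m^2
2m = 186000000000000 A.m^2
r^3 = 2904^3 = 24490059264
B = (4pi*10^-7) * 186000000000000 / (4*pi * 24490059264) * 1e9
= 233734493.427081 / 307751161079.04 * 1e9
= 759491.833 nT

759491.833


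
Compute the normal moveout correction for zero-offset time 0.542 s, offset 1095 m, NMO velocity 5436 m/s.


x/Vnmo = 1095/5436 = 0.201435
(x/Vnmo)^2 = 0.040576
t0^2 = 0.293764
sqrt(0.293764 + 0.040576) = 0.578221
dt = 0.578221 - 0.542 = 0.036221

0.036221


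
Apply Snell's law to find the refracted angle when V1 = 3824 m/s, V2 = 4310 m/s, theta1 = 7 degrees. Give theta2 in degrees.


sin(theta1) = sin(7 deg) = 0.121869
sin(theta2) = V2/V1 * sin(theta1) = 4310/3824 * 0.121869 = 0.137358
theta2 = arcsin(0.137358) = 7.895 degrees

7.895


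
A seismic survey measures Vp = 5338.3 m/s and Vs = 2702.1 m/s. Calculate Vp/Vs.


Vp/Vs = 5338.3 / 2702.1
= 1.9756

1.9756


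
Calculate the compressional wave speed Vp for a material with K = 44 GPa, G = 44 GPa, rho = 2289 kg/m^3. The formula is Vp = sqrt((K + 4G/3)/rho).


First compute the effective modulus:
K + 4G/3 = 44e9 + 4*44e9/3 = 102666666666.67 Pa
Then divide by density:
102666666666.67 / 2289 = 44852191.6412 Pa/(kg/m^3)
Take the square root:
Vp = sqrt(44852191.6412) = 6697.18 m/s

6697.18


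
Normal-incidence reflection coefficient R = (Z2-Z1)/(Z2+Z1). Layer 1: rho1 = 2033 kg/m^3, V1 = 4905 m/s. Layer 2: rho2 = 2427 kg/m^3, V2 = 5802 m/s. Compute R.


Z1 = 2033 * 4905 = 9971865
Z2 = 2427 * 5802 = 14081454
R = (14081454 - 9971865) / (14081454 + 9971865) = 4109589 / 24053319 = 0.1709

0.1709


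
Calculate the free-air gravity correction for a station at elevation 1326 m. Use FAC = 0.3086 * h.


FAC = 0.3086 * h
= 0.3086 * 1326
= 409.2036 mGal

409.2036


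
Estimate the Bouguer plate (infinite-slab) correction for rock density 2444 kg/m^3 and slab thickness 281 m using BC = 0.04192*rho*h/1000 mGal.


BC = 0.04192 * rho * h / 1000
= 0.04192 * 2444 * 281 / 1000
= 28.7891 mGal

28.7891


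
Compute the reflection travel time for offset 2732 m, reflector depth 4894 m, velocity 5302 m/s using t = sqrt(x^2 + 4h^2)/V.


x^2 + 4h^2 = 2732^2 + 4*4894^2 = 7463824 + 95804944 = 103268768
sqrt(103268768) = 10162.1242
t = 10162.1242 / 5302 = 1.9167 s

1.9167


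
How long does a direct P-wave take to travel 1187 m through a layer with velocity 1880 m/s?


t = x / V
= 1187 / 1880
= 0.6314 s

0.6314


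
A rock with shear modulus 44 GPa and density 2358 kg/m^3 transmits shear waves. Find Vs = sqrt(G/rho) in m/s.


Convert G to Pa: G = 44e9 Pa
Compute G/rho = 44e9 / 2358 = 18659881.2553
Vs = sqrt(18659881.2553) = 4319.71 m/s

4319.71


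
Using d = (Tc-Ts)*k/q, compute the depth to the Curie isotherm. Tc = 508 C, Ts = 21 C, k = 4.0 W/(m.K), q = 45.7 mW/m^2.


T_Curie - T_surf = 508 - 21 = 487 C
Convert q to W/m^2: 45.7 mW/m^2 = 0.0457 W/m^2
d = 487 * 4.0 / 0.0457 = 42625.82 m

42625.82


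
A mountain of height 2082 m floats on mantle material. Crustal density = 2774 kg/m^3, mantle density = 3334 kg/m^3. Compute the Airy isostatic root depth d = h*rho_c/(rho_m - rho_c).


rho_m - rho_c = 3334 - 2774 = 560
d = 2082 * 2774 / 560
= 5775468 / 560
= 10313.34 m

10313.34


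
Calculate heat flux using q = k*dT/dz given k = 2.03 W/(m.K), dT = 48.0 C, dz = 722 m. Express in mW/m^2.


q = k * dT / dz * 1000
= 2.03 * 48.0 / 722 * 1000
= 0.134958 * 1000
= 134.9584 mW/m^2

134.9584


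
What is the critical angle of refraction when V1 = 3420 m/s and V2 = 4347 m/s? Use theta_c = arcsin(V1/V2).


V1/V2 = 3420/4347 = 0.786749
theta_c = arcsin(0.786749) = 51.8828 degrees

51.8828


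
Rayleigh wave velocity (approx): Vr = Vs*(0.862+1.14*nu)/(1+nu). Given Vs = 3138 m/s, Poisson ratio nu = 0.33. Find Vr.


Numerator factor = 0.862 + 1.14*0.33 = 1.2382
Denominator = 1 + 0.33 = 1.33
Vr = 3138 * 1.2382 / 1.33 = 2921.41 m/s

2921.41


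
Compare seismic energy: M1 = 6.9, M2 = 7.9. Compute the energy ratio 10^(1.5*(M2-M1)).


M2 - M1 = 7.9 - 6.9 = 1.0
1.5 * 1.0 = 1.5
ratio = 10^1.5 = 31.62

31.62


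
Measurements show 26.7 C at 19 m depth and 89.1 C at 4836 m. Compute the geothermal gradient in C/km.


dT = 89.1 - 26.7 = 62.4 C
dz = 4836 - 19 = 4817 m
gradient = dT/dz * 1000 = 62.4/4817 * 1000 = 12.9541 C/km

12.9541


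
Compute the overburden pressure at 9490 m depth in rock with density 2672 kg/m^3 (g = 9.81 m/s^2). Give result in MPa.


P = rho * g * z / 1e6
= 2672 * 9.81 * 9490 / 1e6
= 248754916.8 / 1e6
= 248.7549 MPa

248.7549


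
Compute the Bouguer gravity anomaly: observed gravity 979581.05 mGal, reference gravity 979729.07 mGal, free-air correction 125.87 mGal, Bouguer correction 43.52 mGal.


BA = g_obs - g_ref + FAC - BC
= 979581.05 - 979729.07 + 125.87 - 43.52
= -65.67 mGal

-65.67
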